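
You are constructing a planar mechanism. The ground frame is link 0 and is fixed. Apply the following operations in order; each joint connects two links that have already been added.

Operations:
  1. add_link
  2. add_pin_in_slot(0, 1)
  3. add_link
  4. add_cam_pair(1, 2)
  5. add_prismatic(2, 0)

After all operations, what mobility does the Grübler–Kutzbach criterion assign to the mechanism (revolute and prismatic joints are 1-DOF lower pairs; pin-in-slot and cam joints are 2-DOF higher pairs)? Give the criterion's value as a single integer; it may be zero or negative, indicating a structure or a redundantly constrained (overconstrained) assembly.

(L,J1,J2)=(1,0,0); link0 fixed
link1: (2,0,0)
PS 0-1 [J2]: (2,0,1)
link2: (3,0,1)
C 1-2 [J2]: (3,0,2)
P 2-0 [J1]: (3,1,2)
Grübler: 3·2 − 2·1 − 2 = 2

M = 2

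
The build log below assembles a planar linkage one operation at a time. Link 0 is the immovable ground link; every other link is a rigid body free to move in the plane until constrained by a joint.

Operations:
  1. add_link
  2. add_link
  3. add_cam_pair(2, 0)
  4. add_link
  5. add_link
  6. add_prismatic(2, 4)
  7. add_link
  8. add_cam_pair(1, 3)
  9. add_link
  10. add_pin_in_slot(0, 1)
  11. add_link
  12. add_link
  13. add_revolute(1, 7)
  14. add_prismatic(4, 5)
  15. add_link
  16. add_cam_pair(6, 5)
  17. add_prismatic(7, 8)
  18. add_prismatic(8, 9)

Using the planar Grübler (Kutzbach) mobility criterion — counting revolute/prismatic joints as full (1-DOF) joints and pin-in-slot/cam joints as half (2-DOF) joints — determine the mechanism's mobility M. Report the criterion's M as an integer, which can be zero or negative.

M = 13

L=1 J1=0 J2=0
add link → L=2 J1=0 J2=0
add link → L=3 J1=0 J2=0
C@2,0 dof=2 J2 → L=3 J1=0 J2=1
add link → L=4 J1=0 J2=1
add link → L=5 J1=0 J2=1
P@2,4 dof=1 J1 → L=5 J1=1 J2=1
add link → L=6 J1=1 J2=1
C@1,3 dof=2 J2 → L=6 J1=1 J2=2
add link → L=7 J1=1 J2=2
PS@0,1 dof=2 J2 → L=7 J1=1 J2=3
add link → L=8 J1=1 J2=3
add link → L=9 J1=1 J2=3
R@1,7 dof=1 J1 → L=9 J1=2 J2=3
P@4,5 dof=1 J1 → L=9 J1=3 J2=3
add link → L=10 J1=3 J2=3
C@6,5 dof=2 J2 → L=10 J1=3 J2=4
P@7,8 dof=1 J1 → L=10 J1=4 J2=4
P@8,9 dof=1 J1 → L=10 J1=5 J2=4
M=3(L−1)−2J1−J2=3·9−2·5−4=13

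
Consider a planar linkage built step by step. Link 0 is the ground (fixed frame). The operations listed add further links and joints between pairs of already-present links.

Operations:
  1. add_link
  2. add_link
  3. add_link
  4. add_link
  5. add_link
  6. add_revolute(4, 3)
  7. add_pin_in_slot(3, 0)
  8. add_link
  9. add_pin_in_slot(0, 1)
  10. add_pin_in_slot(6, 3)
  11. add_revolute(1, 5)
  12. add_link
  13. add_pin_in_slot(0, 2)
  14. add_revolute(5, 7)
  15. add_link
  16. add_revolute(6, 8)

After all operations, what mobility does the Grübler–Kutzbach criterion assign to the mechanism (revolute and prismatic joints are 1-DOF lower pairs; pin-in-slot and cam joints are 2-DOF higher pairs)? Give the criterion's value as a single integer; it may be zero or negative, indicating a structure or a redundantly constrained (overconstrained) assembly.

ground; <1,0,0>
#1 <2,0,0>
#2 <3,0,0>
#3 <4,0,0>
#4 <5,0,0>
#5 <6,0,0>
R:4↔3 J1 <6,1,0>
PS:3↔0 J2 <6,1,1>
#6 <7,1,1>
PS:0↔1 J2 <7,1,2>
PS:6↔3 J2 <7,1,3>
R:1↔5 J1 <7,2,3>
#7 <8,2,3>
PS:0↔2 J2 <8,2,4>
R:5↔7 J1 <8,3,4>
#8 <9,3,4>
R:6↔8 J1 <9,4,4>
3×8 − 2×4 − 1×4 = 12

M = 12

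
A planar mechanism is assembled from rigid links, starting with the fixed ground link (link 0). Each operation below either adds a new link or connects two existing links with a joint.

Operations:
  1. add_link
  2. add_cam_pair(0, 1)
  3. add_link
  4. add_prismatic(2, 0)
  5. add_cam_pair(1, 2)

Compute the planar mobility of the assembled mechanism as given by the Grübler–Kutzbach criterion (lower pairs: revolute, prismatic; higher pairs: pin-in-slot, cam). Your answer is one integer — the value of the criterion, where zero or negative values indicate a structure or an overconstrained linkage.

M = 2

ground; <1,0,0>
#1 <2,0,0>
C:0↔1 J2 <2,0,1>
#2 <3,0,1>
P:2↔0 J1 <3,1,1>
C:1↔2 J2 <3,1,2>
3×2 − 2×1 − 1×2 = 2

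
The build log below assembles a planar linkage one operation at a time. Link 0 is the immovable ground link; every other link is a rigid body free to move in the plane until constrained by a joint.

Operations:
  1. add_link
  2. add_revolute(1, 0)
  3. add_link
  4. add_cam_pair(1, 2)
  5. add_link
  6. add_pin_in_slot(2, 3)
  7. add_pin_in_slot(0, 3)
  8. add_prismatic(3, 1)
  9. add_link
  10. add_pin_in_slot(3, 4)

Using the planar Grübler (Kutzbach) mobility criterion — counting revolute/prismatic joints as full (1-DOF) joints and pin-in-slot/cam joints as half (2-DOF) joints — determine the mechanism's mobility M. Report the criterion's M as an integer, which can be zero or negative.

link 0 = ground. State L|J1|J2 = 1|0|0
+link1  2|0|0
R(1,0) f=1→J1  2|1|0
+link2  3|1|0
C(1,2) f=2→J2  3|1|1
+link3  4|1|1
PS(2,3) f=2→J2  4|1|2
PS(0,3) f=2→J2  4|1|3
P(3,1) f=1→J1  4|2|3
+link4  5|2|3
PS(3,4) f=2→J2  5|2|4
M = 3(5−1)−2·2−4 = 12−4−4 = 4

M = 4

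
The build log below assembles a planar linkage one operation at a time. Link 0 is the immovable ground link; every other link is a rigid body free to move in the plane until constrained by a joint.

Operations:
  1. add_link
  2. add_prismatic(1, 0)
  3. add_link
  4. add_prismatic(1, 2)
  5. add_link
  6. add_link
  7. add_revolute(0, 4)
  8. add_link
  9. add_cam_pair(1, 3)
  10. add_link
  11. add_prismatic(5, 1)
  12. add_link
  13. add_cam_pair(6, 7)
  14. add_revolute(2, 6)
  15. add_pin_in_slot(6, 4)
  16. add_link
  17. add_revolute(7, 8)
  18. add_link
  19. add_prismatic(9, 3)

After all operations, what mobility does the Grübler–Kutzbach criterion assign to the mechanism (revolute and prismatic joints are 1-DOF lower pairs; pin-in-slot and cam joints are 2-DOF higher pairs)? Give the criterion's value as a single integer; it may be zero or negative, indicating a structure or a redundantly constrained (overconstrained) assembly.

L=1 J1=0 J2=0
add link → L=2 J1=0 J2=0
P@1,0 dof=1 J1 → L=2 J1=1 J2=0
add link → L=3 J1=1 J2=0
P@1,2 dof=1 J1 → L=3 J1=2 J2=0
add link → L=4 J1=2 J2=0
add link → L=5 J1=2 J2=0
R@0,4 dof=1 J1 → L=5 J1=3 J2=0
add link → L=6 J1=3 J2=0
C@1,3 dof=2 J2 → L=6 J1=3 J2=1
add link → L=7 J1=3 J2=1
P@5,1 dof=1 J1 → L=7 J1=4 J2=1
add link → L=8 J1=4 J2=1
C@6,7 dof=2 J2 → L=8 J1=4 J2=2
R@2,6 dof=1 J1 → L=8 J1=5 J2=2
PS@6,4 dof=2 J2 → L=8 J1=5 J2=3
add link → L=9 J1=5 J2=3
R@7,8 dof=1 J1 → L=9 J1=6 J2=3
add link → L=10 J1=6 J2=3
P@9,3 dof=1 J1 → L=10 J1=7 J2=3
M=3(L−1)−2J1−J2=3·9−2·7−3=10

M = 10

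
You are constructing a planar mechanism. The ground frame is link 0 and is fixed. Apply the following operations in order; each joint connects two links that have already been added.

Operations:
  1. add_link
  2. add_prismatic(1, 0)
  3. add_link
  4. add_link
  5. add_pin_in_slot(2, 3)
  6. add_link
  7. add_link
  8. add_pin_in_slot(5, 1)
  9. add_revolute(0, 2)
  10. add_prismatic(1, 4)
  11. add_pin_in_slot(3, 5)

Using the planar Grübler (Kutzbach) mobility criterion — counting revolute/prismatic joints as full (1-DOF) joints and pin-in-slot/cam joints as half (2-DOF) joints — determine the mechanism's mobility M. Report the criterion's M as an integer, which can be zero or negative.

M = 6

[1;0;0] (link 0 is ground)
L+ [2;0;0]
P(1,0)∈J1 [2;1;0]
L+ [3;1;0]
L+ [4;1;0]
PS(2,3)∈J2 [4;1;1]
L+ [5;1;1]
L+ [6;1;1]
PS(5,1)∈J2 [6;1;2]
R(0,2)∈J1 [6;2;2]
P(1,4)∈J1 [6;3;2]
PS(3,5)∈J2 [6;3;3]
mobility = 15 − 6 − 3 = 6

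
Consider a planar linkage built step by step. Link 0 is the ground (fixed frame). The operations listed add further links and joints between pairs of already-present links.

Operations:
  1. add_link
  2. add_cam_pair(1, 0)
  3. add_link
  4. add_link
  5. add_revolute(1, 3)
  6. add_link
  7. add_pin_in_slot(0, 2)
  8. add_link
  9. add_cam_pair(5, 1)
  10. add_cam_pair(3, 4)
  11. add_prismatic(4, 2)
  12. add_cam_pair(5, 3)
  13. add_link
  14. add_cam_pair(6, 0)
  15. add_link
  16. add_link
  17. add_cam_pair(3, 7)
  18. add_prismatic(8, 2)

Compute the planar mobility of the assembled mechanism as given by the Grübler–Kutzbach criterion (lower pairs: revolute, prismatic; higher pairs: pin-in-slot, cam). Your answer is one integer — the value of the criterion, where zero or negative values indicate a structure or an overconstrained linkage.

M = 11

link 0 = ground. State L|J1|J2 = 1|0|0
+link1  2|0|0
C(1,0) f=2→J2  2|0|1
+link2  3|0|1
+link3  4|0|1
R(1,3) f=1→J1  4|1|1
+link4  5|1|1
PS(0,2) f=2→J2  5|1|2
+link5  6|1|2
C(5,1) f=2→J2  6|1|3
C(3,4) f=2→J2  6|1|4
P(4,2) f=1→J1  6|2|4
C(5,3) f=2→J2  6|2|5
+link6  7|2|5
C(6,0) f=2→J2  7|2|6
+link7  8|2|6
+link8  9|2|6
C(3,7) f=2→J2  9|2|7
P(8,2) f=1→J1  9|3|7
M = 3(9−1)−2·3−7 = 24−6−7 = 11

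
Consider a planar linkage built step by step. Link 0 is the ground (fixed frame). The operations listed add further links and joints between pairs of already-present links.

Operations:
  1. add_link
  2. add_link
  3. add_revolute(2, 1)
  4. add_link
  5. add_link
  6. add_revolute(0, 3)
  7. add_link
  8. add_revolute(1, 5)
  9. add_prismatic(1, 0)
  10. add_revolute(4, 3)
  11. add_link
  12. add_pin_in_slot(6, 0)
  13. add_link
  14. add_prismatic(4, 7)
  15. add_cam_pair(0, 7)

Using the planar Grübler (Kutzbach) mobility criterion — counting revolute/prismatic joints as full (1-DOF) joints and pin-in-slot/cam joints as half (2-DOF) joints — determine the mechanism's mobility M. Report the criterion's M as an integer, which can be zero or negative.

[1;0;0] (link 0 is ground)
L+ [2;0;0]
L+ [3;0;0]
R(2,1)∈J1 [3;1;0]
L+ [4;1;0]
L+ [5;1;0]
R(0,3)∈J1 [5;2;0]
L+ [6;2;0]
R(1,5)∈J1 [6;3;0]
P(1,0)∈J1 [6;4;0]
R(4,3)∈J1 [6;5;0]
L+ [7;5;0]
PS(6,0)∈J2 [7;5;1]
L+ [8;5;1]
P(4,7)∈J1 [8;6;1]
C(0,7)∈J2 [8;6;2]
mobility = 21 − 12 − 2 = 7

M = 7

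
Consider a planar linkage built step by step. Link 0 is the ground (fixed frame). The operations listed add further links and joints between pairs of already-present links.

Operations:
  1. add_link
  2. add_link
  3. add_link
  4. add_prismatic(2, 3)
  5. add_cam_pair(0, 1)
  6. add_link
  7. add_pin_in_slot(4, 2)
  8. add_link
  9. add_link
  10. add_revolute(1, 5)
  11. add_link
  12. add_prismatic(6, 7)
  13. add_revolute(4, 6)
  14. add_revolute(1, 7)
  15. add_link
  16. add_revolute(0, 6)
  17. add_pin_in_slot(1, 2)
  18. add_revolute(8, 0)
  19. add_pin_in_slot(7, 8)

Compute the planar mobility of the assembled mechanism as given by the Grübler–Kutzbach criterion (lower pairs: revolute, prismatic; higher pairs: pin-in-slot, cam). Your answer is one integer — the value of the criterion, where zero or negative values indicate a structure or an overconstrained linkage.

ground; <1,0,0>
#1 <2,0,0>
#2 <3,0,0>
#3 <4,0,0>
P:2↔3 J1 <4,1,0>
C:0↔1 J2 <4,1,1>
#4 <5,1,1>
PS:4↔2 J2 <5,1,2>
#5 <6,1,2>
#6 <7,1,2>
R:1↔5 J1 <7,2,2>
#7 <8,2,2>
P:6↔7 J1 <8,3,2>
R:4↔6 J1 <8,4,2>
R:1↔7 J1 <8,5,2>
#8 <9,5,2>
R:0↔6 J1 <9,6,2>
PS:1↔2 J2 <9,6,3>
R:8↔0 J1 <9,7,3>
PS:7↔8 J2 <9,7,4>
3×8 − 2×7 − 1×4 = 6

M = 6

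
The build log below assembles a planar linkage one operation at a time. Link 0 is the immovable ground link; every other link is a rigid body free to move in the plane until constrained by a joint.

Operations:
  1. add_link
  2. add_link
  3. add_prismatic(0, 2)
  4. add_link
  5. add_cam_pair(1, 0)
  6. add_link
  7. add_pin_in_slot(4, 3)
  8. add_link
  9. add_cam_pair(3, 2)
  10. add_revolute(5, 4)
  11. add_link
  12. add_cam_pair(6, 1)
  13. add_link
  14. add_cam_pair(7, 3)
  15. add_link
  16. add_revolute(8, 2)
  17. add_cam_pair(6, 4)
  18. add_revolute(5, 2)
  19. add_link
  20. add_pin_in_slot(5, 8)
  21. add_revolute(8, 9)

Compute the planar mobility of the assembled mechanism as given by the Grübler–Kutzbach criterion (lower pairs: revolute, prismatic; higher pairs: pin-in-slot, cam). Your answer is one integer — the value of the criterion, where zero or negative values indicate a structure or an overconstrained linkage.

[1;0;0] (link 0 is ground)
L+ [2;0;0]
L+ [3;0;0]
P(0,2)∈J1 [3;1;0]
L+ [4;1;0]
C(1,0)∈J2 [4;1;1]
L+ [5;1;1]
PS(4,3)∈J2 [5;1;2]
L+ [6;1;2]
C(3,2)∈J2 [6;1;3]
R(5,4)∈J1 [6;2;3]
L+ [7;2;3]
C(6,1)∈J2 [7;2;4]
L+ [8;2;4]
C(7,3)∈J2 [8;2;5]
L+ [9;2;5]
R(8,2)∈J1 [9;3;5]
C(6,4)∈J2 [9;3;6]
R(5,2)∈J1 [9;4;6]
L+ [10;4;6]
PS(5,8)∈J2 [10;4;7]
R(8,9)∈J1 [10;5;7]
mobility = 27 − 10 − 7 = 10

M = 10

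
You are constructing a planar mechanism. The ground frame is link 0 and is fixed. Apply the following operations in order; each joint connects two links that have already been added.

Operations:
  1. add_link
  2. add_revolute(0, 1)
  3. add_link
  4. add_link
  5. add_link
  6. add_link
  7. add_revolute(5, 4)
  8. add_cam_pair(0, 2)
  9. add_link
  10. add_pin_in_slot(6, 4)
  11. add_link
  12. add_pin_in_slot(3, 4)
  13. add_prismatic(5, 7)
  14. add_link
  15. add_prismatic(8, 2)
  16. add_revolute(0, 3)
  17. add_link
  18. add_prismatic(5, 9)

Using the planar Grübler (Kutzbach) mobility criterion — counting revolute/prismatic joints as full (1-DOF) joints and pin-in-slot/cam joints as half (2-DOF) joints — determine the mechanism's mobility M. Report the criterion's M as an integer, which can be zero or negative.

L=1 J1=0 J2=0
add link → L=2 J1=0 J2=0
R@0,1 dof=1 J1 → L=2 J1=1 J2=0
add link → L=3 J1=1 J2=0
add link → L=4 J1=1 J2=0
add link → L=5 J1=1 J2=0
add link → L=6 J1=1 J2=0
R@5,4 dof=1 J1 → L=6 J1=2 J2=0
C@0,2 dof=2 J2 → L=6 J1=2 J2=1
add link → L=7 J1=2 J2=1
PS@6,4 dof=2 J2 → L=7 J1=2 J2=2
add link → L=8 J1=2 J2=2
PS@3,4 dof=2 J2 → L=8 J1=2 J2=3
P@5,7 dof=1 J1 → L=8 J1=3 J2=3
add link → L=9 J1=3 J2=3
P@8,2 dof=1 J1 → L=9 J1=4 J2=3
R@0,3 dof=1 J1 → L=9 J1=5 J2=3
add link → L=10 J1=5 J2=3
P@5,9 dof=1 J1 → L=10 J1=6 J2=3
M=3(L−1)−2J1−J2=3·9−2·6−3=12

M = 12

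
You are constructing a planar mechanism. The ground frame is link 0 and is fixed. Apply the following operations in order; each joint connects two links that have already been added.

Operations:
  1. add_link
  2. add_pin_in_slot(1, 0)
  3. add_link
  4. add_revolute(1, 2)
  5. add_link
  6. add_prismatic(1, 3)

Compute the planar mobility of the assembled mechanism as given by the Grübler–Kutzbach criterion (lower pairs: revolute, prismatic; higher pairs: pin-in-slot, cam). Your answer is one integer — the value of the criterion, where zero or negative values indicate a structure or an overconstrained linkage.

(L,J1,J2)=(1,0,0); link0 fixed
link1: (2,0,0)
PS 1-0 [J2]: (2,0,1)
link2: (3,0,1)
R 1-2 [J1]: (3,1,1)
link3: (4,1,1)
P 1-3 [J1]: (4,2,1)
Grübler: 3·3 − 2·2 − 1 = 4

M = 4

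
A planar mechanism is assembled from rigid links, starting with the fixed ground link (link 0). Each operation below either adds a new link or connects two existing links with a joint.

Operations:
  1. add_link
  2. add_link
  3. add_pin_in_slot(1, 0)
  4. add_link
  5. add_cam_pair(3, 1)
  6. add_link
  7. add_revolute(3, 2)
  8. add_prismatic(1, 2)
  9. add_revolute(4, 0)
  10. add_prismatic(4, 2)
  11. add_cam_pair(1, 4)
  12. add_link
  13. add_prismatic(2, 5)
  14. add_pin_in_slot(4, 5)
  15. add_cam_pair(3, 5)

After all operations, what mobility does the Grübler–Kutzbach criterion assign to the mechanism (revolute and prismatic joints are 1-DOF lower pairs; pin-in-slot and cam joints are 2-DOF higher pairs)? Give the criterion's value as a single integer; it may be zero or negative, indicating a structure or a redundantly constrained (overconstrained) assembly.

M = 0

[1;0;0] (link 0 is ground)
L+ [2;0;0]
L+ [3;0;0]
PS(1,0)∈J2 [3;0;1]
L+ [4;0;1]
C(3,1)∈J2 [4;0;2]
L+ [5;0;2]
R(3,2)∈J1 [5;1;2]
P(1,2)∈J1 [5;2;2]
R(4,0)∈J1 [5;3;2]
P(4,2)∈J1 [5;4;2]
C(1,4)∈J2 [5;4;3]
L+ [6;4;3]
P(2,5)∈J1 [6;5;3]
PS(4,5)∈J2 [6;5;4]
C(3,5)∈J2 [6;5;5]
mobility = 15 − 10 − 5 = 0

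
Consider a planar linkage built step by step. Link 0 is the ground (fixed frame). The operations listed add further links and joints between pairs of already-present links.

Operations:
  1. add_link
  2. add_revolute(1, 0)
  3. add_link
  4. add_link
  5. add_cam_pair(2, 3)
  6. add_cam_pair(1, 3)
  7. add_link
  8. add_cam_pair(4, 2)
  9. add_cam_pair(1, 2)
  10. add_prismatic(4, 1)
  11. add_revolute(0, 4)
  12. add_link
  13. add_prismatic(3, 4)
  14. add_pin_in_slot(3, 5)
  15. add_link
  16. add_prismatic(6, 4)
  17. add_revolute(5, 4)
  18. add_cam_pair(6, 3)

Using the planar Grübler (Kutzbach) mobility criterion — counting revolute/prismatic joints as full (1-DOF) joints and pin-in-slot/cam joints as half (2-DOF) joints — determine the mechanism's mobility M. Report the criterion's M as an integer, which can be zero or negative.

(L,J1,J2)=(1,0,0); link0 fixed
link1: (2,0,0)
R 1-0 [J1]: (2,1,0)
link2: (3,1,0)
link3: (4,1,0)
C 2-3 [J2]: (4,1,1)
C 1-3 [J2]: (4,1,2)
link4: (5,1,2)
C 4-2 [J2]: (5,1,3)
C 1-2 [J2]: (5,1,4)
P 4-1 [J1]: (5,2,4)
R 0-4 [J1]: (5,3,4)
link5: (6,3,4)
P 3-4 [J1]: (6,4,4)
PS 3-5 [J2]: (6,4,5)
link6: (7,4,5)
P 6-4 [J1]: (7,5,5)
R 5-4 [J1]: (7,6,5)
C 6-3 [J2]: (7,6,6)
Grübler: 3·6 − 2·6 − 6 = 0

M = 0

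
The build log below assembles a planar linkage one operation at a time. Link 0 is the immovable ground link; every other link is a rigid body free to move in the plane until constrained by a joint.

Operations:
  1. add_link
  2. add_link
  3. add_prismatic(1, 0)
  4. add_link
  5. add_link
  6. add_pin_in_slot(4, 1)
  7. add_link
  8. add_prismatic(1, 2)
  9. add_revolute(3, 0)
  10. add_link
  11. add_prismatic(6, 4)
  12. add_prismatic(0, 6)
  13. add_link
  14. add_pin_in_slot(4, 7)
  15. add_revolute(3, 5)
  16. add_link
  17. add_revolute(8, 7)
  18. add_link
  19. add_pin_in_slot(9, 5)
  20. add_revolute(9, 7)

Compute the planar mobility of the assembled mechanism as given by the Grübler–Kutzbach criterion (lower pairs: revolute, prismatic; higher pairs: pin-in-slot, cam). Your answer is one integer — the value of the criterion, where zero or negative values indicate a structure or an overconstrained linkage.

M = 8

L=1 J1=0 J2=0
add link → L=2 J1=0 J2=0
add link → L=3 J1=0 J2=0
P@1,0 dof=1 J1 → L=3 J1=1 J2=0
add link → L=4 J1=1 J2=0
add link → L=5 J1=1 J2=0
PS@4,1 dof=2 J2 → L=5 J1=1 J2=1
add link → L=6 J1=1 J2=1
P@1,2 dof=1 J1 → L=6 J1=2 J2=1
R@3,0 dof=1 J1 → L=6 J1=3 J2=1
add link → L=7 J1=3 J2=1
P@6,4 dof=1 J1 → L=7 J1=4 J2=1
P@0,6 dof=1 J1 → L=7 J1=5 J2=1
add link → L=8 J1=5 J2=1
PS@4,7 dof=2 J2 → L=8 J1=5 J2=2
R@3,5 dof=1 J1 → L=8 J1=6 J2=2
add link → L=9 J1=6 J2=2
R@8,7 dof=1 J1 → L=9 J1=7 J2=2
add link → L=10 J1=7 J2=2
PS@9,5 dof=2 J2 → L=10 J1=7 J2=3
R@9,7 dof=1 J1 → L=10 J1=8 J2=3
M=3(L−1)−2J1−J2=3·9−2·8−3=8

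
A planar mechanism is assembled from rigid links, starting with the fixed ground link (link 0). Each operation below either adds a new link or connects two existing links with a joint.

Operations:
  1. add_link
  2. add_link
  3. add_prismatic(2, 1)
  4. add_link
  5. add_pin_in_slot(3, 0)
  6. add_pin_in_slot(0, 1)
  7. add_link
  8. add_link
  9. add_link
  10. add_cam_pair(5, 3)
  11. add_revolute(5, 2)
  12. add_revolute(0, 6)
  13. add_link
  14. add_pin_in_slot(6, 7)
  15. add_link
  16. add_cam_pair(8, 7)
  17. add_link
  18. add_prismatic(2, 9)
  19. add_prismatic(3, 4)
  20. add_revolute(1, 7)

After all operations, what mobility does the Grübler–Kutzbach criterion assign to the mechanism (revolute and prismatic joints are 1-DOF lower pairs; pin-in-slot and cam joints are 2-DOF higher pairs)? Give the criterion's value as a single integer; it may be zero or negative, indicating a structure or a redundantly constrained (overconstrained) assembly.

M = 10

L=1 J1=0 J2=0
add link → L=2 J1=0 J2=0
add link → L=3 J1=0 J2=0
P@2,1 dof=1 J1 → L=3 J1=1 J2=0
add link → L=4 J1=1 J2=0
PS@3,0 dof=2 J2 → L=4 J1=1 J2=1
PS@0,1 dof=2 J2 → L=4 J1=1 J2=2
add link → L=5 J1=1 J2=2
add link → L=6 J1=1 J2=2
add link → L=7 J1=1 J2=2
C@5,3 dof=2 J2 → L=7 J1=1 J2=3
R@5,2 dof=1 J1 → L=7 J1=2 J2=3
R@0,6 dof=1 J1 → L=7 J1=3 J2=3
add link → L=8 J1=3 J2=3
PS@6,7 dof=2 J2 → L=8 J1=3 J2=4
add link → L=9 J1=3 J2=4
C@8,7 dof=2 J2 → L=9 J1=3 J2=5
add link → L=10 J1=3 J2=5
P@2,9 dof=1 J1 → L=10 J1=4 J2=5
P@3,4 dof=1 J1 → L=10 J1=5 J2=5
R@1,7 dof=1 J1 → L=10 J1=6 J2=5
M=3(L−1)−2J1−J2=3·9−2·6−5=10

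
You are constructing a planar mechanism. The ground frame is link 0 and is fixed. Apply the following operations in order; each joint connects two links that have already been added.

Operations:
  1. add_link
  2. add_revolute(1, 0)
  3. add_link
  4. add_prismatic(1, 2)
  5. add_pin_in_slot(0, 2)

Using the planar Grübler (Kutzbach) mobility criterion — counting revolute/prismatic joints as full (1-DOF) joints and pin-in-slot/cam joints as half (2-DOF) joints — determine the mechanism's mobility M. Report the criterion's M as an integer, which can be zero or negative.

ground; <1,0,0>
#1 <2,0,0>
R:1↔0 J1 <2,1,0>
#2 <3,1,0>
P:1↔2 J1 <3,2,0>
PS:0↔2 J2 <3,2,1>
3×2 − 2×2 − 1×1 = 1

M = 1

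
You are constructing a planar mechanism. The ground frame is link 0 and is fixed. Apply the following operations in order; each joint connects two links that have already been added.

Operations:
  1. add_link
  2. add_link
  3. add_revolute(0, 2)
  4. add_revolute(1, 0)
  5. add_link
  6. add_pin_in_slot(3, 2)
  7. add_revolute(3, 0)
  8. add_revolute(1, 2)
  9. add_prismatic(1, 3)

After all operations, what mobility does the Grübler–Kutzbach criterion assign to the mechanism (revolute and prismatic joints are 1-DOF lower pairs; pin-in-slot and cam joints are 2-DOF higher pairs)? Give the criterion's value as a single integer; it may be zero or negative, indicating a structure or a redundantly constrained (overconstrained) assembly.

M = -2

link 0 = ground. State L|J1|J2 = 1|0|0
+link1  2|0|0
+link2  3|0|0
R(0,2) f=1→J1  3|1|0
R(1,0) f=1→J1  3|2|0
+link3  4|2|0
PS(3,2) f=2→J2  4|2|1
R(3,0) f=1→J1  4|3|1
R(1,2) f=1→J1  4|4|1
P(1,3) f=1→J1  4|5|1
M = 3(4−1)−2·5−1 = 9−10−1 = -2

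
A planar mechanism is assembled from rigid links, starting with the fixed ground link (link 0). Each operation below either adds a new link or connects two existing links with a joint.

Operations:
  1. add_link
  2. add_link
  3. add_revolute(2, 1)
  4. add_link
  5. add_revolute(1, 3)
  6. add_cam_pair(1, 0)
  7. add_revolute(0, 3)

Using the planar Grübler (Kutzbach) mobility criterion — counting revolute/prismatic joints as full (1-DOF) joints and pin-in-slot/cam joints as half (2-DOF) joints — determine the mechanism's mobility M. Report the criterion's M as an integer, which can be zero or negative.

link 0 = ground. State L|J1|J2 = 1|0|0
+link1  2|0|0
+link2  3|0|0
R(2,1) f=1→J1  3|1|0
+link3  4|1|0
R(1,3) f=1→J1  4|2|0
C(1,0) f=2→J2  4|2|1
R(0,3) f=1→J1  4|3|1
M = 3(4−1)−2·3−1 = 9−6−1 = 2

M = 2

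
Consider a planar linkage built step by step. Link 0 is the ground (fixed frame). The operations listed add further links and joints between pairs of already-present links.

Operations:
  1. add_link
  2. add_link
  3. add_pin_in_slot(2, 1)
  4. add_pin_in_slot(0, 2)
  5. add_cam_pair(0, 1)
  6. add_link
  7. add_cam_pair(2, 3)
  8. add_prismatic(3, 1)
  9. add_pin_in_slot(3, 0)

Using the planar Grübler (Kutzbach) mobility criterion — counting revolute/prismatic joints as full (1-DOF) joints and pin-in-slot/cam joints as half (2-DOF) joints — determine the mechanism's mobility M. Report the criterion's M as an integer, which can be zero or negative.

(L,J1,J2)=(1,0,0); link0 fixed
link1: (2,0,0)
link2: (3,0,0)
PS 2-1 [J2]: (3,0,1)
PS 0-2 [J2]: (3,0,2)
C 0-1 [J2]: (3,0,3)
link3: (4,0,3)
C 2-3 [J2]: (4,0,4)
P 3-1 [J1]: (4,1,4)
PS 3-0 [J2]: (4,1,5)
Grübler: 3·3 − 2·1 − 5 = 2

M = 2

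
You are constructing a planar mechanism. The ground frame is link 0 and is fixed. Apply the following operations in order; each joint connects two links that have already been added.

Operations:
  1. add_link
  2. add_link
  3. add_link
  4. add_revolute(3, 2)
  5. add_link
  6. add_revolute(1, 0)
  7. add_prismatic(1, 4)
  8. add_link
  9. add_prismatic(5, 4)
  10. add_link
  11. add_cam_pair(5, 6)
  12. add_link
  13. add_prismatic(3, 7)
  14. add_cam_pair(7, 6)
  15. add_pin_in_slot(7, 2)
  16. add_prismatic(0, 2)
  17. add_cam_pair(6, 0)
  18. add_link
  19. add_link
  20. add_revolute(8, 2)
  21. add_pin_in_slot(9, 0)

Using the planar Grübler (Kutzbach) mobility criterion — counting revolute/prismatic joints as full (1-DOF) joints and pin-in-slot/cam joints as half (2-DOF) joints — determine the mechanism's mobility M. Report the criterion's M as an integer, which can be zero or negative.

link 0 = ground. State L|J1|J2 = 1|0|0
+link1  2|0|0
+link2  3|0|0
+link3  4|0|0
R(3,2) f=1→J1  4|1|0
+link4  5|1|0
R(1,0) f=1→J1  5|2|0
P(1,4) f=1→J1  5|3|0
+link5  6|3|0
P(5,4) f=1→J1  6|4|0
+link6  7|4|0
C(5,6) f=2→J2  7|4|1
+link7  8|4|1
P(3,7) f=1→J1  8|5|1
C(7,6) f=2→J2  8|5|2
PS(7,2) f=2→J2  8|5|3
P(0,2) f=1→J1  8|6|3
C(6,0) f=2→J2  8|6|4
+link8  9|6|4
+link9  10|6|4
R(8,2) f=1→J1  10|7|4
PS(9,0) f=2→J2  10|7|5
M = 3(10−1)−2·7−5 = 27−14−5 = 8

M = 8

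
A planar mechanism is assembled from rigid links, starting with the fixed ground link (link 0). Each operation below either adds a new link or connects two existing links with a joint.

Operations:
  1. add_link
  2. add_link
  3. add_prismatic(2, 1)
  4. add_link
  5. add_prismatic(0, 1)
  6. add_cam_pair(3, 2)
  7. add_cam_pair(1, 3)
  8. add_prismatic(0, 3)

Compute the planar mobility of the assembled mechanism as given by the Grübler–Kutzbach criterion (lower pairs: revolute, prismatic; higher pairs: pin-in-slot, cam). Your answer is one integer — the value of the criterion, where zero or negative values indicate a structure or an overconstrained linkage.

M = 1

L=1 J1=0 J2=0
add link → L=2 J1=0 J2=0
add link → L=3 J1=0 J2=0
P@2,1 dof=1 J1 → L=3 J1=1 J2=0
add link → L=4 J1=1 J2=0
P@0,1 dof=1 J1 → L=4 J1=2 J2=0
C@3,2 dof=2 J2 → L=4 J1=2 J2=1
C@1,3 dof=2 J2 → L=4 J1=2 J2=2
P@0,3 dof=1 J1 → L=4 J1=3 J2=2
M=3(L−1)−2J1−J2=3·3−2·3−2=1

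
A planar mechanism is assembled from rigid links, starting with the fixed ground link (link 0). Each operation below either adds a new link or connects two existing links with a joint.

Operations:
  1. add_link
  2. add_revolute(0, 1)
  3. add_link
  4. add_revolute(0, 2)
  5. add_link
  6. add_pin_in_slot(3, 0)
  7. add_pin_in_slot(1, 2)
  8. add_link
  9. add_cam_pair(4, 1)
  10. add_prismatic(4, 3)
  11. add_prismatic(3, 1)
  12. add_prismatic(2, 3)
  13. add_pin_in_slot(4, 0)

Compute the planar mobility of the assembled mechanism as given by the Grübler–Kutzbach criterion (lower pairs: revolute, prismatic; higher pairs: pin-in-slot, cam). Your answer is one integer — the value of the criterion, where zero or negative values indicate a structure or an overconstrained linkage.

ground; <1,0,0>
#1 <2,0,0>
R:0↔1 J1 <2,1,0>
#2 <3,1,0>
R:0↔2 J1 <3,2,0>
#3 <4,2,0>
PS:3↔0 J2 <4,2,1>
PS:1↔2 J2 <4,2,2>
#4 <5,2,2>
C:4↔1 J2 <5,2,3>
P:4↔3 J1 <5,3,3>
P:3↔1 J1 <5,4,3>
P:2↔3 J1 <5,5,3>
PS:4↔0 J2 <5,5,4>
3×4 − 2×5 − 1×4 = -2

M = -2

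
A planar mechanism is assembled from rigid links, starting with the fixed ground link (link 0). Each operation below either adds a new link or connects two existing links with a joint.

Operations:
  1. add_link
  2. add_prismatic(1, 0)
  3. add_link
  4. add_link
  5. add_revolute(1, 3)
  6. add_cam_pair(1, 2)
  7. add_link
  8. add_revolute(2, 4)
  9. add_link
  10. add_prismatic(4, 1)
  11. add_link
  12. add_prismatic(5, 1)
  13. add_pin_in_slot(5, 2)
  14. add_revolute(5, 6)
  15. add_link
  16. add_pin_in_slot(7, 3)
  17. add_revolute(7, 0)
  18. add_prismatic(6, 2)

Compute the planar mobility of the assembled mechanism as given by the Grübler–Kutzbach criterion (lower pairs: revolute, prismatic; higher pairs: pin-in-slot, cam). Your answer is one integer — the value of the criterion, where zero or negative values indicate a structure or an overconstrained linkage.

M = 2

ground; <1,0,0>
#1 <2,0,0>
P:1↔0 J1 <2,1,0>
#2 <3,1,0>
#3 <4,1,0>
R:1↔3 J1 <4,2,0>
C:1↔2 J2 <4,2,1>
#4 <5,2,1>
R:2↔4 J1 <5,3,1>
#5 <6,3,1>
P:4↔1 J1 <6,4,1>
#6 <7,4,1>
P:5↔1 J1 <7,5,1>
PS:5↔2 J2 <7,5,2>
R:5↔6 J1 <7,6,2>
#7 <8,6,2>
PS:7↔3 J2 <8,6,3>
R:7↔0 J1 <8,7,3>
P:6↔2 J1 <8,8,3>
3×7 − 2×8 − 1×3 = 2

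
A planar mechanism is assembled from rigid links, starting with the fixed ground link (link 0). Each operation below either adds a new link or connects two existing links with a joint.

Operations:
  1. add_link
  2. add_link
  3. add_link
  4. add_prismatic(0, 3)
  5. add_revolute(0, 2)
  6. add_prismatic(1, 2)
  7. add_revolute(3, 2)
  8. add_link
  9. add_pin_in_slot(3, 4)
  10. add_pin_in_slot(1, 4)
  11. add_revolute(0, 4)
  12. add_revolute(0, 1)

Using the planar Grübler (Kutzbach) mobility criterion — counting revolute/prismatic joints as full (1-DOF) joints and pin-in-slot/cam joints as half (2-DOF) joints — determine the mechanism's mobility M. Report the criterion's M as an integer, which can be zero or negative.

ground; <1,0,0>
#1 <2,0,0>
#2 <3,0,0>
#3 <4,0,0>
P:0↔3 J1 <4,1,0>
R:0↔2 J1 <4,2,0>
P:1↔2 J1 <4,3,0>
R:3↔2 J1 <4,4,0>
#4 <5,4,0>
PS:3↔4 J2 <5,4,1>
PS:1↔4 J2 <5,4,2>
R:0↔4 J1 <5,5,2>
R:0↔1 J1 <5,6,2>
3×4 − 2×6 − 1×2 = -2

M = -2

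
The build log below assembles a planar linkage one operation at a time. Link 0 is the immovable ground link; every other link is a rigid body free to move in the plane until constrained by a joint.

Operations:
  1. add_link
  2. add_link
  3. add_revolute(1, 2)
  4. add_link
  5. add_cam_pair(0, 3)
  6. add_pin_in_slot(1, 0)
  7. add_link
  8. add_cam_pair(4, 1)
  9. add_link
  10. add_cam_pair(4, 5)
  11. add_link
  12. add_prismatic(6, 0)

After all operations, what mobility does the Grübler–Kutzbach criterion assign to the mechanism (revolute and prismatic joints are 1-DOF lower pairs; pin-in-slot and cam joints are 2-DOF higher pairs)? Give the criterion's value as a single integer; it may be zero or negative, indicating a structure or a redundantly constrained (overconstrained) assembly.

M = 10

link 0 = ground. State L|J1|J2 = 1|0|0
+link1  2|0|0
+link2  3|0|0
R(1,2) f=1→J1  3|1|0
+link3  4|1|0
C(0,3) f=2→J2  4|1|1
PS(1,0) f=2→J2  4|1|2
+link4  5|1|2
C(4,1) f=2→J2  5|1|3
+link5  6|1|3
C(4,5) f=2→J2  6|1|4
+link6  7|1|4
P(6,0) f=1→J1  7|2|4
M = 3(7−1)−2·2−4 = 18−4−4 = 10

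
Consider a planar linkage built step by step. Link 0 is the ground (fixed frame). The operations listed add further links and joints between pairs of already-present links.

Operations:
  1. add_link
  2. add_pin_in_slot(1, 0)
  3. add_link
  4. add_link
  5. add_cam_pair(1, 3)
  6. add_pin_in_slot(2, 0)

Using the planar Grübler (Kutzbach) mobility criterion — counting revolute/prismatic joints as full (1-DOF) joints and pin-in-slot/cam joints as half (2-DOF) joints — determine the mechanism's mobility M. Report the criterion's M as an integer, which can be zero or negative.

M = 6

link 0 = ground. State L|J1|J2 = 1|0|0
+link1  2|0|0
PS(1,0) f=2→J2  2|0|1
+link2  3|0|1
+link3  4|0|1
C(1,3) f=2→J2  4|0|2
PS(2,0) f=2→J2  4|0|3
M = 3(4−1)−2·0−3 = 9−0−3 = 6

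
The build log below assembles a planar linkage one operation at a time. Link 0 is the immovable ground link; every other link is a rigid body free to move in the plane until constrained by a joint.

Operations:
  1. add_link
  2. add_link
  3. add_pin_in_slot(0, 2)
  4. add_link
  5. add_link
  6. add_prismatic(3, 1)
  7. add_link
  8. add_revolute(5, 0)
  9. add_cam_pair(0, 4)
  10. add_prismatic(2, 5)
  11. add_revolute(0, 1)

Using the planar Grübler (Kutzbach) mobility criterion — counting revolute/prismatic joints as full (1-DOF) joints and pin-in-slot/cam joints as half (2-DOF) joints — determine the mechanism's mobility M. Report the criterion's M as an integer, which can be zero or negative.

M = 5

L=1 J1=0 J2=0
add link → L=2 J1=0 J2=0
add link → L=3 J1=0 J2=0
PS@0,2 dof=2 J2 → L=3 J1=0 J2=1
add link → L=4 J1=0 J2=1
add link → L=5 J1=0 J2=1
P@3,1 dof=1 J1 → L=5 J1=1 J2=1
add link → L=6 J1=1 J2=1
R@5,0 dof=1 J1 → L=6 J1=2 J2=1
C@0,4 dof=2 J2 → L=6 J1=2 J2=2
P@2,5 dof=1 J1 → L=6 J1=3 J2=2
R@0,1 dof=1 J1 → L=6 J1=4 J2=2
M=3(L−1)−2J1−J2=3·5−2·4−2=5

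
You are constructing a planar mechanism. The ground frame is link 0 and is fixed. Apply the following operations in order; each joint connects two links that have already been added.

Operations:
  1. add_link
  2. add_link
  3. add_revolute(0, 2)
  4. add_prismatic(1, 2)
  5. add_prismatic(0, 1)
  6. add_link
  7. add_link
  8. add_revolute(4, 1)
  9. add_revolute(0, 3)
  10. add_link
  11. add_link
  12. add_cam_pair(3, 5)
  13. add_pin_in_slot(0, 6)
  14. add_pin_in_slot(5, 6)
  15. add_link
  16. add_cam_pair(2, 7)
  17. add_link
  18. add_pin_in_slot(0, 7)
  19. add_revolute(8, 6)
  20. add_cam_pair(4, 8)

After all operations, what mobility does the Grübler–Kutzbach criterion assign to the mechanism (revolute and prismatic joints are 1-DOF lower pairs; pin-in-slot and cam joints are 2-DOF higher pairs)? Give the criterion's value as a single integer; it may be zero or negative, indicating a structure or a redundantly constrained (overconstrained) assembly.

[1;0;0] (link 0 is ground)
L+ [2;0;0]
L+ [3;0;0]
R(0,2)∈J1 [3;1;0]
P(1,2)∈J1 [3;2;0]
P(0,1)∈J1 [3;3;0]
L+ [4;3;0]
L+ [5;3;0]
R(4,1)∈J1 [5;4;0]
R(0,3)∈J1 [5;5;0]
L+ [6;5;0]
L+ [7;5;0]
C(3,5)∈J2 [7;5;1]
PS(0,6)∈J2 [7;5;2]
PS(5,6)∈J2 [7;5;3]
L+ [8;5;3]
C(2,7)∈J2 [8;5;4]
L+ [9;5;4]
PS(0,7)∈J2 [9;5;5]
R(8,6)∈J1 [9;6;5]
C(4,8)∈J2 [9;6;6]
mobility = 24 − 12 − 6 = 6

M = 6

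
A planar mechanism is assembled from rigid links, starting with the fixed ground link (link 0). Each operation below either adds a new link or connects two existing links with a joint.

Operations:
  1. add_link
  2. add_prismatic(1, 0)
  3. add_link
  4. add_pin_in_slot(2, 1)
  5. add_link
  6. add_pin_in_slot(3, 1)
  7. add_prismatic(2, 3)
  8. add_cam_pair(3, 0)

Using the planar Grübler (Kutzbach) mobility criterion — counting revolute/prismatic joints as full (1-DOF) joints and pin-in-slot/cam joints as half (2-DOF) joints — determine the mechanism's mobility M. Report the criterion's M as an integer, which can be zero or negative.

M = 2

(L,J1,J2)=(1,0,0); link0 fixed
link1: (2,0,0)
P 1-0 [J1]: (2,1,0)
link2: (3,1,0)
PS 2-1 [J2]: (3,1,1)
link3: (4,1,1)
PS 3-1 [J2]: (4,1,2)
P 2-3 [J1]: (4,2,2)
C 3-0 [J2]: (4,2,3)
Grübler: 3·3 − 2·2 − 3 = 2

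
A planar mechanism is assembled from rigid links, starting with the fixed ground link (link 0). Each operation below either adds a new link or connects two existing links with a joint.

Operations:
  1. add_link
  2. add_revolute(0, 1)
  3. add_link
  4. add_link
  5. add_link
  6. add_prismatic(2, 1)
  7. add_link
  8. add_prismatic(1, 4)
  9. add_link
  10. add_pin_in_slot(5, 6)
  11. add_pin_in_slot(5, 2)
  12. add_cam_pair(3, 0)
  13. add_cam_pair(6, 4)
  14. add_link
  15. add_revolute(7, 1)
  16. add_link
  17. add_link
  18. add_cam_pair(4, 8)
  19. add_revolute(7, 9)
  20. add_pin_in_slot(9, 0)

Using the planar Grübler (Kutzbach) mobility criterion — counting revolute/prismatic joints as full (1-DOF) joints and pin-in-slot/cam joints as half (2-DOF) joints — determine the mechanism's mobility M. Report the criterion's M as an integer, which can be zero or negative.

M = 11

[1;0;0] (link 0 is ground)
L+ [2;0;0]
R(0,1)∈J1 [2;1;0]
L+ [3;1;0]
L+ [4;1;0]
L+ [5;1;0]
P(2,1)∈J1 [5;2;0]
L+ [6;2;0]
P(1,4)∈J1 [6;3;0]
L+ [7;3;0]
PS(5,6)∈J2 [7;3;1]
PS(5,2)∈J2 [7;3;2]
C(3,0)∈J2 [7;3;3]
C(6,4)∈J2 [7;3;4]
L+ [8;3;4]
R(7,1)∈J1 [8;4;4]
L+ [9;4;4]
L+ [10;4;4]
C(4,8)∈J2 [10;4;5]
R(7,9)∈J1 [10;5;5]
PS(9,0)∈J2 [10;5;6]
mobility = 27 − 10 − 6 = 11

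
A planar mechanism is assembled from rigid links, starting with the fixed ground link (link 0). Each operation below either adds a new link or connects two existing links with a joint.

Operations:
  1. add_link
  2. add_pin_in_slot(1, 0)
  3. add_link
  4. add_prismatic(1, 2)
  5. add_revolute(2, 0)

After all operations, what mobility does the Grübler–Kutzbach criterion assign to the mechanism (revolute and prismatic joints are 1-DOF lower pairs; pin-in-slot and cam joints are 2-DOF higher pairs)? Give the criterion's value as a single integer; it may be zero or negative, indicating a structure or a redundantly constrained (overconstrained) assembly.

M = 1

L=1 J1=0 J2=0
add link → L=2 J1=0 J2=0
PS@1,0 dof=2 J2 → L=2 J1=0 J2=1
add link → L=3 J1=0 J2=1
P@1,2 dof=1 J1 → L=3 J1=1 J2=1
R@2,0 dof=1 J1 → L=3 J1=2 J2=1
M=3(L−1)−2J1−J2=3·2−2·2−1=1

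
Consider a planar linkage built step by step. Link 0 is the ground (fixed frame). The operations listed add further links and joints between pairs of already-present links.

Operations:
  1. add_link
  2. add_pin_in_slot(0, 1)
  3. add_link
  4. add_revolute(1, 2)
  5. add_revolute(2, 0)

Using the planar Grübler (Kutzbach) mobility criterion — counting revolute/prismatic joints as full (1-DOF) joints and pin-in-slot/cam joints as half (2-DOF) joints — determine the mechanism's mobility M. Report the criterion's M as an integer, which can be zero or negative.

M = 1

link 0 = ground. State L|J1|J2 = 1|0|0
+link1  2|0|0
PS(0,1) f=2→J2  2|0|1
+link2  3|0|1
R(1,2) f=1→J1  3|1|1
R(2,0) f=1→J1  3|2|1
M = 3(3−1)−2·2−1 = 6−4−1 = 1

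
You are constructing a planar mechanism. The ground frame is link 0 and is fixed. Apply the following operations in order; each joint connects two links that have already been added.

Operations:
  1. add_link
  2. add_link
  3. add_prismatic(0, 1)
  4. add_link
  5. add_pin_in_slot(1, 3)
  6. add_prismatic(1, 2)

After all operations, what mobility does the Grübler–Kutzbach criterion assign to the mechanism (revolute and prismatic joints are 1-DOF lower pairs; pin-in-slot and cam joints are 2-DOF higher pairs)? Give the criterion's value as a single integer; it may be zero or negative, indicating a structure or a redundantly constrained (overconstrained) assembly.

L=1 J1=0 J2=0
add link → L=2 J1=0 J2=0
add link → L=3 J1=0 J2=0
P@0,1 dof=1 J1 → L=3 J1=1 J2=0
add link → L=4 J1=1 J2=0
PS@1,3 dof=2 J2 → L=4 J1=1 J2=1
P@1,2 dof=1 J1 → L=4 J1=2 J2=1
M=3(L−1)−2J1−J2=3·3−2·2−1=4

M = 4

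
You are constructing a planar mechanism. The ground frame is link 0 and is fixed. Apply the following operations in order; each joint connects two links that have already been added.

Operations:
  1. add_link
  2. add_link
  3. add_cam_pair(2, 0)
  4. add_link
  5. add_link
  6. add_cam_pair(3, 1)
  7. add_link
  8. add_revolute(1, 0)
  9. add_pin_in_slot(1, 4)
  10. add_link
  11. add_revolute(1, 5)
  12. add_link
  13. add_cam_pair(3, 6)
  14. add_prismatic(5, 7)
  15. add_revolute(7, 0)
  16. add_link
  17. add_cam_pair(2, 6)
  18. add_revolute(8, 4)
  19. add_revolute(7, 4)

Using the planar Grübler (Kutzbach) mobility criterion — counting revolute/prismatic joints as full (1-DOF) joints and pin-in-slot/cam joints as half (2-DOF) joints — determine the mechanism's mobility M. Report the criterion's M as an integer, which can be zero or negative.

M = 7

L=1 J1=0 J2=0
add link → L=2 J1=0 J2=0
add link → L=3 J1=0 J2=0
C@2,0 dof=2 J2 → L=3 J1=0 J2=1
add link → L=4 J1=0 J2=1
add link → L=5 J1=0 J2=1
C@3,1 dof=2 J2 → L=5 J1=0 J2=2
add link → L=6 J1=0 J2=2
R@1,0 dof=1 J1 → L=6 J1=1 J2=2
PS@1,4 dof=2 J2 → L=6 J1=1 J2=3
add link → L=7 J1=1 J2=3
R@1,5 dof=1 J1 → L=7 J1=2 J2=3
add link → L=8 J1=2 J2=3
C@3,6 dof=2 J2 → L=8 J1=2 J2=4
P@5,7 dof=1 J1 → L=8 J1=3 J2=4
R@7,0 dof=1 J1 → L=8 J1=4 J2=4
add link → L=9 J1=4 J2=4
C@2,6 dof=2 J2 → L=9 J1=4 J2=5
R@8,4 dof=1 J1 → L=9 J1=5 J2=5
R@7,4 dof=1 J1 → L=9 J1=6 J2=5
M=3(L−1)−2J1−J2=3·8−2·6−5=7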